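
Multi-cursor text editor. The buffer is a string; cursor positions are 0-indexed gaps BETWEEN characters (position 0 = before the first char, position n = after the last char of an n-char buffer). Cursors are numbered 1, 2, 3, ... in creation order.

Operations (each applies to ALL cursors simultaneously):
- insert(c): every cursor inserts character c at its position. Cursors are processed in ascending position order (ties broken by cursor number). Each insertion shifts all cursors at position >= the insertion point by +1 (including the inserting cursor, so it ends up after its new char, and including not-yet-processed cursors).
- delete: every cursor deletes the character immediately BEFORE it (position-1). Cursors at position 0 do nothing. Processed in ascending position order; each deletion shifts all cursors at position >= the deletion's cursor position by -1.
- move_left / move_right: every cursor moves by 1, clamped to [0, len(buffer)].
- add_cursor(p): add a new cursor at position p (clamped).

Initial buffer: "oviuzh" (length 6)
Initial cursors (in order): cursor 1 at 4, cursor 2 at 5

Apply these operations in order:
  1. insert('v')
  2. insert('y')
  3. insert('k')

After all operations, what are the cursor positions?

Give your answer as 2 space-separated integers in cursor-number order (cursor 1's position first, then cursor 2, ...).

After op 1 (insert('v')): buffer="oviuvzvh" (len 8), cursors c1@5 c2@7, authorship ....1.2.
After op 2 (insert('y')): buffer="oviuvyzvyh" (len 10), cursors c1@6 c2@9, authorship ....11.22.
After op 3 (insert('k')): buffer="oviuvykzvykh" (len 12), cursors c1@7 c2@11, authorship ....111.222.

Answer: 7 11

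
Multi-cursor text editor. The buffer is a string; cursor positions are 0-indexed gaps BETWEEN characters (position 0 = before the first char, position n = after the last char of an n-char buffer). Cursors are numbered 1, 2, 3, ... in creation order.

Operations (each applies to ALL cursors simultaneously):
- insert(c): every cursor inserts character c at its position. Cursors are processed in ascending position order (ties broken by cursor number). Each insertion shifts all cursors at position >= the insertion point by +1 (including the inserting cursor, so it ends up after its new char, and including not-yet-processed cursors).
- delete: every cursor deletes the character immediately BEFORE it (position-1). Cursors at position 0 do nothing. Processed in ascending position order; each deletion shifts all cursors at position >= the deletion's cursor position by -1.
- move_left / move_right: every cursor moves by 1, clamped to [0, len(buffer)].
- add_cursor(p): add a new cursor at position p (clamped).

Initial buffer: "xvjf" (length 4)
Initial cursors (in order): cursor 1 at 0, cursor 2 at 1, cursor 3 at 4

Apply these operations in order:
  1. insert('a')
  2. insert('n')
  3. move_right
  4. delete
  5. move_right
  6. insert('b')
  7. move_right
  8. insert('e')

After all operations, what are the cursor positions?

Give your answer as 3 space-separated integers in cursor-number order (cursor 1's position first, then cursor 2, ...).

Answer: 6 10 13

Derivation:
After op 1 (insert('a')): buffer="axavjfa" (len 7), cursors c1@1 c2@3 c3@7, authorship 1.2...3
After op 2 (insert('n')): buffer="anxanvjfan" (len 10), cursors c1@2 c2@5 c3@10, authorship 11.22...33
After op 3 (move_right): buffer="anxanvjfan" (len 10), cursors c1@3 c2@6 c3@10, authorship 11.22...33
After op 4 (delete): buffer="ananjfa" (len 7), cursors c1@2 c2@4 c3@7, authorship 1122..3
After op 5 (move_right): buffer="ananjfa" (len 7), cursors c1@3 c2@5 c3@7, authorship 1122..3
After op 6 (insert('b')): buffer="anabnjbfab" (len 10), cursors c1@4 c2@7 c3@10, authorship 11212.2.33
After op 7 (move_right): buffer="anabnjbfab" (len 10), cursors c1@5 c2@8 c3@10, authorship 11212.2.33
After op 8 (insert('e')): buffer="anabnejbfeabe" (len 13), cursors c1@6 c2@10 c3@13, authorship 112121.2.2333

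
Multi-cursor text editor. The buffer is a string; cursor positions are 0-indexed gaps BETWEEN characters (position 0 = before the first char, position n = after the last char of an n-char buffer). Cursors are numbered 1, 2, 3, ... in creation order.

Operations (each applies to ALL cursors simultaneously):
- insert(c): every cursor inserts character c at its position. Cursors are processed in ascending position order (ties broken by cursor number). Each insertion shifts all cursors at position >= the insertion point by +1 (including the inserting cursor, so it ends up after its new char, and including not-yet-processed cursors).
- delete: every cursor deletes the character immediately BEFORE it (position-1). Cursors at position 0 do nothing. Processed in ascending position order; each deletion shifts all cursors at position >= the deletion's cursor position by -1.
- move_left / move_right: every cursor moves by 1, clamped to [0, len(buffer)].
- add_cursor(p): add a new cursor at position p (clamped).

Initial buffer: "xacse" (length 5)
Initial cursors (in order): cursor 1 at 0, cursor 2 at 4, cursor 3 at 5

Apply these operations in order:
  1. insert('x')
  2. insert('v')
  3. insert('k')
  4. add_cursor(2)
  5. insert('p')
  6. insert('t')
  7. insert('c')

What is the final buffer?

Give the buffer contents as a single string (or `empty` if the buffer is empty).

After op 1 (insert('x')): buffer="xxacsxex" (len 8), cursors c1@1 c2@6 c3@8, authorship 1....2.3
After op 2 (insert('v')): buffer="xvxacsxvexv" (len 11), cursors c1@2 c2@8 c3@11, authorship 11....22.33
After op 3 (insert('k')): buffer="xvkxacsxvkexvk" (len 14), cursors c1@3 c2@10 c3@14, authorship 111....222.333
After op 4 (add_cursor(2)): buffer="xvkxacsxvkexvk" (len 14), cursors c4@2 c1@3 c2@10 c3@14, authorship 111....222.333
After op 5 (insert('p')): buffer="xvpkpxacsxvkpexvkp" (len 18), cursors c4@3 c1@5 c2@13 c3@18, authorship 11411....2222.3333
After op 6 (insert('t')): buffer="xvptkptxacsxvkptexvkpt" (len 22), cursors c4@4 c1@7 c2@16 c3@22, authorship 1144111....22222.33333
After op 7 (insert('c')): buffer="xvptckptcxacsxvkptcexvkptc" (len 26), cursors c4@5 c1@9 c2@19 c3@26, authorship 114441111....222222.333333

Answer: xvptckptcxacsxvkptcexvkptc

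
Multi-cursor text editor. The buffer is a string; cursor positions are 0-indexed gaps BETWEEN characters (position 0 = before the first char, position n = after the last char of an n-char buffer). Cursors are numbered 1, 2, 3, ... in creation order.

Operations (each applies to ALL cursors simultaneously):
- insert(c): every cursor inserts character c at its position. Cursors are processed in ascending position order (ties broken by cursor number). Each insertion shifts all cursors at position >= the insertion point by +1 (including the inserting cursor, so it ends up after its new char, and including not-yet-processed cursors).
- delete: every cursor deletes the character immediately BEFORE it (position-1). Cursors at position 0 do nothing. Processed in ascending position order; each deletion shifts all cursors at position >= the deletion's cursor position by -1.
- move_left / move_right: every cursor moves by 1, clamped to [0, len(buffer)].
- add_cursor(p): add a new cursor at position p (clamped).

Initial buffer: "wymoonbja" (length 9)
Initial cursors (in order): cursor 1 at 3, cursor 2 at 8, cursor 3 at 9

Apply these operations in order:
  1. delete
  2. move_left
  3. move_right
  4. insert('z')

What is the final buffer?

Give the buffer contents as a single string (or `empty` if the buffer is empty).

After op 1 (delete): buffer="wyoonb" (len 6), cursors c1@2 c2@6 c3@6, authorship ......
After op 2 (move_left): buffer="wyoonb" (len 6), cursors c1@1 c2@5 c3@5, authorship ......
After op 3 (move_right): buffer="wyoonb" (len 6), cursors c1@2 c2@6 c3@6, authorship ......
After op 4 (insert('z')): buffer="wyzoonbzz" (len 9), cursors c1@3 c2@9 c3@9, authorship ..1....23

Answer: wyzoonbzz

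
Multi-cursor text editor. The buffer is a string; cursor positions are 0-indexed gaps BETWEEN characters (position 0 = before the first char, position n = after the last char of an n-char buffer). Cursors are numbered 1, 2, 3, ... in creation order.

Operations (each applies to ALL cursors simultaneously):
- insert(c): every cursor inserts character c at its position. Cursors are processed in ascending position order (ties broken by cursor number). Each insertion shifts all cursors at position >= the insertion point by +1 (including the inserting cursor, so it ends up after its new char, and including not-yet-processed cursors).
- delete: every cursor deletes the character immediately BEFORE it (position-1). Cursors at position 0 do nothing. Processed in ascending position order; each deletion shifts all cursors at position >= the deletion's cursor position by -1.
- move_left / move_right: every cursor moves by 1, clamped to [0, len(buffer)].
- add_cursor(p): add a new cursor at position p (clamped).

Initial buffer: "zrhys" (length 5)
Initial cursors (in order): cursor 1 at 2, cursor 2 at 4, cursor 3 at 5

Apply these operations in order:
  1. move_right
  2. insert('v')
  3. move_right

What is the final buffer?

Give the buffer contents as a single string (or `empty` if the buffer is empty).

After op 1 (move_right): buffer="zrhys" (len 5), cursors c1@3 c2@5 c3@5, authorship .....
After op 2 (insert('v')): buffer="zrhvysvv" (len 8), cursors c1@4 c2@8 c3@8, authorship ...1..23
After op 3 (move_right): buffer="zrhvysvv" (len 8), cursors c1@5 c2@8 c3@8, authorship ...1..23

Answer: zrhvysvv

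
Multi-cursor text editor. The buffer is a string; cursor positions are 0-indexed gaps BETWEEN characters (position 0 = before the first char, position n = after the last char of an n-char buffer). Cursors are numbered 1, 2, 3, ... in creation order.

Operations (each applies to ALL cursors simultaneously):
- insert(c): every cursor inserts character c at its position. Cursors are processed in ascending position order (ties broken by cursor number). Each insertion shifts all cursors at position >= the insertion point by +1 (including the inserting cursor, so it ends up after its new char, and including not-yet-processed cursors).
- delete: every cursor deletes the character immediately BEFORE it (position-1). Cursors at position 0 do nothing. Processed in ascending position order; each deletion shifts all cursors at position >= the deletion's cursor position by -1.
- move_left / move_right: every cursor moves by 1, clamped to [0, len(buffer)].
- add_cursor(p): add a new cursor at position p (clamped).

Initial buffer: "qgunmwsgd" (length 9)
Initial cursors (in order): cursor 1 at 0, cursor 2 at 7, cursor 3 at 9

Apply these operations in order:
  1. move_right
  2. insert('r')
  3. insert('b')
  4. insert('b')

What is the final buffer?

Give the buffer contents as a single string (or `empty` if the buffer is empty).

After op 1 (move_right): buffer="qgunmwsgd" (len 9), cursors c1@1 c2@8 c3@9, authorship .........
After op 2 (insert('r')): buffer="qrgunmwsgrdr" (len 12), cursors c1@2 c2@10 c3@12, authorship .1.......2.3
After op 3 (insert('b')): buffer="qrbgunmwsgrbdrb" (len 15), cursors c1@3 c2@12 c3@15, authorship .11.......22.33
After op 4 (insert('b')): buffer="qrbbgunmwsgrbbdrbb" (len 18), cursors c1@4 c2@14 c3@18, authorship .111.......222.333

Answer: qrbbgunmwsgrbbdrbb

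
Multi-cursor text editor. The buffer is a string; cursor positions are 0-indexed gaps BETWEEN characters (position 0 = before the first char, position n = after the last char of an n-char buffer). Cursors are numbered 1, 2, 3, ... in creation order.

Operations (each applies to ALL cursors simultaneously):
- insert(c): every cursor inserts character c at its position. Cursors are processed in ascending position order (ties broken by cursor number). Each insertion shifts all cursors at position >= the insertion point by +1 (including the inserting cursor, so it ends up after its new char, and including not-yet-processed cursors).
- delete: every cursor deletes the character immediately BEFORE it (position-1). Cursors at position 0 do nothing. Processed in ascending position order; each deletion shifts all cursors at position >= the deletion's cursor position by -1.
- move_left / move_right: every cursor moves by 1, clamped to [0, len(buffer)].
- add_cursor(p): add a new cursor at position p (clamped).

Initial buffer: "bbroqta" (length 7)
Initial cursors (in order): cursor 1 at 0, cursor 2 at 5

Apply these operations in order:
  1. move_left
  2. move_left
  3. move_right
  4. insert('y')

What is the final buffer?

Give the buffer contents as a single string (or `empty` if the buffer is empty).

Answer: bybroyqta

Derivation:
After op 1 (move_left): buffer="bbroqta" (len 7), cursors c1@0 c2@4, authorship .......
After op 2 (move_left): buffer="bbroqta" (len 7), cursors c1@0 c2@3, authorship .......
After op 3 (move_right): buffer="bbroqta" (len 7), cursors c1@1 c2@4, authorship .......
After op 4 (insert('y')): buffer="bybroyqta" (len 9), cursors c1@2 c2@6, authorship .1...2...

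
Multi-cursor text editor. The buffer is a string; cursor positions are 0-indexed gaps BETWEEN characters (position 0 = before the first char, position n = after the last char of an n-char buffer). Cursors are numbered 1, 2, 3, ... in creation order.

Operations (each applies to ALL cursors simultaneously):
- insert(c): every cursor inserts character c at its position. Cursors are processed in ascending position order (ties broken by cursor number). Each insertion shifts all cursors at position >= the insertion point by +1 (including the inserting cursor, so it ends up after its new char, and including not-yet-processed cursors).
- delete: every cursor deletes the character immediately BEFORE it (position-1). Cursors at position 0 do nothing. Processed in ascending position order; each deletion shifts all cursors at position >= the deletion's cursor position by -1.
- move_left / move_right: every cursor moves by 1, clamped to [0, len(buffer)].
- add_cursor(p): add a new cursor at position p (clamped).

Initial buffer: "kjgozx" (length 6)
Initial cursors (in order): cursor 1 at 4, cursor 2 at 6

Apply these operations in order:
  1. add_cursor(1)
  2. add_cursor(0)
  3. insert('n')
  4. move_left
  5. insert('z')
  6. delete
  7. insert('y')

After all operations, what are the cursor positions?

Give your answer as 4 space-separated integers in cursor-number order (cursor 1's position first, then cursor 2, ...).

Answer: 9 13 4 1

Derivation:
After op 1 (add_cursor(1)): buffer="kjgozx" (len 6), cursors c3@1 c1@4 c2@6, authorship ......
After op 2 (add_cursor(0)): buffer="kjgozx" (len 6), cursors c4@0 c3@1 c1@4 c2@6, authorship ......
After op 3 (insert('n')): buffer="nknjgonzxn" (len 10), cursors c4@1 c3@3 c1@7 c2@10, authorship 4.3...1..2
After op 4 (move_left): buffer="nknjgonzxn" (len 10), cursors c4@0 c3@2 c1@6 c2@9, authorship 4.3...1..2
After op 5 (insert('z')): buffer="znkznjgoznzxzn" (len 14), cursors c4@1 c3@4 c1@9 c2@13, authorship 44.33...11..22
After op 6 (delete): buffer="nknjgonzxn" (len 10), cursors c4@0 c3@2 c1@6 c2@9, authorship 4.3...1..2
After op 7 (insert('y')): buffer="ynkynjgoynzxyn" (len 14), cursors c4@1 c3@4 c1@9 c2@13, authorship 44.33...11..22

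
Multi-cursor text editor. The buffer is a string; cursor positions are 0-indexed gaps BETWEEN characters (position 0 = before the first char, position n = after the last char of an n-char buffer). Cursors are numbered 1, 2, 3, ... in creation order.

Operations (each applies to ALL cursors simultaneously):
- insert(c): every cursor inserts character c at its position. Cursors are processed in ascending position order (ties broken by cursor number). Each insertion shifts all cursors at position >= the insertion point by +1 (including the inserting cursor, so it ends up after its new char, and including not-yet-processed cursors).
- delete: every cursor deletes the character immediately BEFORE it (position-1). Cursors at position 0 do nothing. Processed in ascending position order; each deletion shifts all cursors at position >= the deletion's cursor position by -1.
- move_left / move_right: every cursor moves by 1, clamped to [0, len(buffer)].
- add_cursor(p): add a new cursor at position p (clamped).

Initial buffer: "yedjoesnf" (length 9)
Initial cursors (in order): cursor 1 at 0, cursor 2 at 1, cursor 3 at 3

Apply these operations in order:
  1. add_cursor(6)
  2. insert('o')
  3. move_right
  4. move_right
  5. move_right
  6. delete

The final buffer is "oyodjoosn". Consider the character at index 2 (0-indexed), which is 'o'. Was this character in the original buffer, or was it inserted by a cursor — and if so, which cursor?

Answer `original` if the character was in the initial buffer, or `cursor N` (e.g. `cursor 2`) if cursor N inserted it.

Answer: cursor 2

Derivation:
After op 1 (add_cursor(6)): buffer="yedjoesnf" (len 9), cursors c1@0 c2@1 c3@3 c4@6, authorship .........
After op 2 (insert('o')): buffer="oyoedojoeosnf" (len 13), cursors c1@1 c2@3 c3@6 c4@10, authorship 1.2..3...4...
After op 3 (move_right): buffer="oyoedojoeosnf" (len 13), cursors c1@2 c2@4 c3@7 c4@11, authorship 1.2..3...4...
After op 4 (move_right): buffer="oyoedojoeosnf" (len 13), cursors c1@3 c2@5 c3@8 c4@12, authorship 1.2..3...4...
After op 5 (move_right): buffer="oyoedojoeosnf" (len 13), cursors c1@4 c2@6 c3@9 c4@13, authorship 1.2..3...4...
After op 6 (delete): buffer="oyodjoosn" (len 9), cursors c1@3 c2@4 c3@6 c4@9, authorship 1.2...4..
Authorship (.=original, N=cursor N): 1 . 2 . . . 4 . .
Index 2: author = 2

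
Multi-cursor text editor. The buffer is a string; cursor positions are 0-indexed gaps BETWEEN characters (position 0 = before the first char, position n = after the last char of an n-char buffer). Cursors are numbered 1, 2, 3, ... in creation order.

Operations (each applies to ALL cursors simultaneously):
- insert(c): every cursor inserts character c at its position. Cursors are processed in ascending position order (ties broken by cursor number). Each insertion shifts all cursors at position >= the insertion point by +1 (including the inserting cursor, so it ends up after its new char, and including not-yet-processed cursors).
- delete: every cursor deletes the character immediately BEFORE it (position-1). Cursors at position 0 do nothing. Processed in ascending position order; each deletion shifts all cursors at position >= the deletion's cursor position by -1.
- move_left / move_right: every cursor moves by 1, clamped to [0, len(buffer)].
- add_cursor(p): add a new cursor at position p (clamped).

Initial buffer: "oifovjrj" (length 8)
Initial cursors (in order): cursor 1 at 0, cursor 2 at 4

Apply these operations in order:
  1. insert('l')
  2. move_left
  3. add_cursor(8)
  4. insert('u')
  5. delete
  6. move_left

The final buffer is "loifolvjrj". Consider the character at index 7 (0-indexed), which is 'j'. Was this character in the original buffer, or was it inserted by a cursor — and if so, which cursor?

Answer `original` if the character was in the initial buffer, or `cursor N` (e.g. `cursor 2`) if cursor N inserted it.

After op 1 (insert('l')): buffer="loifolvjrj" (len 10), cursors c1@1 c2@6, authorship 1....2....
After op 2 (move_left): buffer="loifolvjrj" (len 10), cursors c1@0 c2@5, authorship 1....2....
After op 3 (add_cursor(8)): buffer="loifolvjrj" (len 10), cursors c1@0 c2@5 c3@8, authorship 1....2....
After op 4 (insert('u')): buffer="uloifoulvjurj" (len 13), cursors c1@1 c2@7 c3@11, authorship 11....22..3..
After op 5 (delete): buffer="loifolvjrj" (len 10), cursors c1@0 c2@5 c3@8, authorship 1....2....
After op 6 (move_left): buffer="loifolvjrj" (len 10), cursors c1@0 c2@4 c3@7, authorship 1....2....
Authorship (.=original, N=cursor N): 1 . . . . 2 . . . .
Index 7: author = original

Answer: original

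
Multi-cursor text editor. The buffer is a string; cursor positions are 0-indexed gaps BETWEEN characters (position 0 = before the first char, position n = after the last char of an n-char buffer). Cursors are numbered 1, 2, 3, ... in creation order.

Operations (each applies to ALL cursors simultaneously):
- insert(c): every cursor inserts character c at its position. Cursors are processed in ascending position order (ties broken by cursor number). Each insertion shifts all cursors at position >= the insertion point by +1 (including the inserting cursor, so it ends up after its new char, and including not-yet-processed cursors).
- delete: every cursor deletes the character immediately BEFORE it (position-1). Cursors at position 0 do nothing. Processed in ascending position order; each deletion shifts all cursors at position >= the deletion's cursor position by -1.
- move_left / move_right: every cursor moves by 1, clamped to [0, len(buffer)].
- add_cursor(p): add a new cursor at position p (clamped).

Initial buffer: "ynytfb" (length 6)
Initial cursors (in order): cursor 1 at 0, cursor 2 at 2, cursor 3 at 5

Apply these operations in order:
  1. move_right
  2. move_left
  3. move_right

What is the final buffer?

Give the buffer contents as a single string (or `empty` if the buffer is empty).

After op 1 (move_right): buffer="ynytfb" (len 6), cursors c1@1 c2@3 c3@6, authorship ......
After op 2 (move_left): buffer="ynytfb" (len 6), cursors c1@0 c2@2 c3@5, authorship ......
After op 3 (move_right): buffer="ynytfb" (len 6), cursors c1@1 c2@3 c3@6, authorship ......

Answer: ynytfb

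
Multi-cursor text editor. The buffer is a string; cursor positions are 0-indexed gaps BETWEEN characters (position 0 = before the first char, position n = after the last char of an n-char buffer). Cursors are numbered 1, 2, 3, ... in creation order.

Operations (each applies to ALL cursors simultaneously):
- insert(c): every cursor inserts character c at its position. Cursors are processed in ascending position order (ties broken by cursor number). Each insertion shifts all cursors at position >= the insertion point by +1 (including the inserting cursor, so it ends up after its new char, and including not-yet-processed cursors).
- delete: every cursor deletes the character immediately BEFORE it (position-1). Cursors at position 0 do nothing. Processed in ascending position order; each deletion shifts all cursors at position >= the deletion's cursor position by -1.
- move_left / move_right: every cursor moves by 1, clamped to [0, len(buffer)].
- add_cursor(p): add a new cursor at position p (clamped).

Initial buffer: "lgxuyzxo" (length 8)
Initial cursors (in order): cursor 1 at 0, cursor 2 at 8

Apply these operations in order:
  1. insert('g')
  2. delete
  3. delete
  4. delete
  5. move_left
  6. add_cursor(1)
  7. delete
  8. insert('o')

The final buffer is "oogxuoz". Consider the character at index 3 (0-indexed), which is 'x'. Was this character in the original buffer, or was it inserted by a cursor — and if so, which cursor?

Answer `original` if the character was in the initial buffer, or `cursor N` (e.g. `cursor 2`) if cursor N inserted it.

Answer: original

Derivation:
After op 1 (insert('g')): buffer="glgxuyzxog" (len 10), cursors c1@1 c2@10, authorship 1........2
After op 2 (delete): buffer="lgxuyzxo" (len 8), cursors c1@0 c2@8, authorship ........
After op 3 (delete): buffer="lgxuyzx" (len 7), cursors c1@0 c2@7, authorship .......
After op 4 (delete): buffer="lgxuyz" (len 6), cursors c1@0 c2@6, authorship ......
After op 5 (move_left): buffer="lgxuyz" (len 6), cursors c1@0 c2@5, authorship ......
After op 6 (add_cursor(1)): buffer="lgxuyz" (len 6), cursors c1@0 c3@1 c2@5, authorship ......
After op 7 (delete): buffer="gxuz" (len 4), cursors c1@0 c3@0 c2@3, authorship ....
After op 8 (insert('o')): buffer="oogxuoz" (len 7), cursors c1@2 c3@2 c2@6, authorship 13...2.
Authorship (.=original, N=cursor N): 1 3 . . . 2 .
Index 3: author = original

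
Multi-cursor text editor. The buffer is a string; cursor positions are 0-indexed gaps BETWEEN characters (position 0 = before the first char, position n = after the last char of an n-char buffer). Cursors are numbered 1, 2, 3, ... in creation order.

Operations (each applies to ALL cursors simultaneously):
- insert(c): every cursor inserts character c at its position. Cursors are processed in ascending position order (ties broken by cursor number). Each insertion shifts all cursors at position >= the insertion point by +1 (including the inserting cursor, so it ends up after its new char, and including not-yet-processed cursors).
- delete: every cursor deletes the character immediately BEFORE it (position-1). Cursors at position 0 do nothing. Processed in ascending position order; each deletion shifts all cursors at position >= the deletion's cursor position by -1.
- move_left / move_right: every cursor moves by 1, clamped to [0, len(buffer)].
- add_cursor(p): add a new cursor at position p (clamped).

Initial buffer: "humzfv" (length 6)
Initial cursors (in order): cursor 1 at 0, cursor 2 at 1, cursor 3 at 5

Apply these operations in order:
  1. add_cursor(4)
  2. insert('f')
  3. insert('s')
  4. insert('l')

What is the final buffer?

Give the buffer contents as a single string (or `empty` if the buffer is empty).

Answer: fslhfslumzfslffslv

Derivation:
After op 1 (add_cursor(4)): buffer="humzfv" (len 6), cursors c1@0 c2@1 c4@4 c3@5, authorship ......
After op 2 (insert('f')): buffer="fhfumzfffv" (len 10), cursors c1@1 c2@3 c4@7 c3@9, authorship 1.2...4.3.
After op 3 (insert('s')): buffer="fshfsumzfsffsv" (len 14), cursors c1@2 c2@5 c4@10 c3@13, authorship 11.22...44.33.
After op 4 (insert('l')): buffer="fslhfslumzfslffslv" (len 18), cursors c1@3 c2@7 c4@13 c3@17, authorship 111.222...444.333.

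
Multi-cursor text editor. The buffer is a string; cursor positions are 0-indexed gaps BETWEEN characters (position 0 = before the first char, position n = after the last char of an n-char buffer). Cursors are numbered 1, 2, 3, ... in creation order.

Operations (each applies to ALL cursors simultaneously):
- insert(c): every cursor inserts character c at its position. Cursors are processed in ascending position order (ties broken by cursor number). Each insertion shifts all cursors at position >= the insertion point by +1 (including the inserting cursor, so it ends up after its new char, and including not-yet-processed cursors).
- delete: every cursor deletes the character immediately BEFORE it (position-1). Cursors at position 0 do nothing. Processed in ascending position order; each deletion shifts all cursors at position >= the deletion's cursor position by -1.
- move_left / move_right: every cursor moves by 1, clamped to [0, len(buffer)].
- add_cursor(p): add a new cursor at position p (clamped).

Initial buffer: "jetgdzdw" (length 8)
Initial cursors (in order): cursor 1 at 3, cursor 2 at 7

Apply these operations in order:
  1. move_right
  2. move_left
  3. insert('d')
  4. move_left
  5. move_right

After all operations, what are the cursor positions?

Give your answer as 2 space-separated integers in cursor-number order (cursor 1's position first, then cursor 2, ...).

Answer: 4 9

Derivation:
After op 1 (move_right): buffer="jetgdzdw" (len 8), cursors c1@4 c2@8, authorship ........
After op 2 (move_left): buffer="jetgdzdw" (len 8), cursors c1@3 c2@7, authorship ........
After op 3 (insert('d')): buffer="jetdgdzddw" (len 10), cursors c1@4 c2@9, authorship ...1....2.
After op 4 (move_left): buffer="jetdgdzddw" (len 10), cursors c1@3 c2@8, authorship ...1....2.
After op 5 (move_right): buffer="jetdgdzddw" (len 10), cursors c1@4 c2@9, authorship ...1....2.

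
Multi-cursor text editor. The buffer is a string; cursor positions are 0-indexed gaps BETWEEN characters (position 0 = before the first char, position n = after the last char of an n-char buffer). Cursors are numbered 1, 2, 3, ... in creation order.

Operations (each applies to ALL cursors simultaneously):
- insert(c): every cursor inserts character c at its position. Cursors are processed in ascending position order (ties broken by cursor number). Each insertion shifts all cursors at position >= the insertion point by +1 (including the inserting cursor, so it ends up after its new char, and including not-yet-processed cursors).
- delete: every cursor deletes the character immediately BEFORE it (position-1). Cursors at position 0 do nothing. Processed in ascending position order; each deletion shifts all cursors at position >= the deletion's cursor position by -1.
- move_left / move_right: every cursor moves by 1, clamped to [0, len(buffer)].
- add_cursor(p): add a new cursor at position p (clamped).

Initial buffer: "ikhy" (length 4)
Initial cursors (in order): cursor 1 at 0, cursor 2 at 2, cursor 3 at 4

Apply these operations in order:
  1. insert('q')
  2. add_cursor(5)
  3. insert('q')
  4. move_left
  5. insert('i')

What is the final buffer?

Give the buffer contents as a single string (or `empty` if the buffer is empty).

After op 1 (insert('q')): buffer="qikqhyq" (len 7), cursors c1@1 c2@4 c3@7, authorship 1..2..3
After op 2 (add_cursor(5)): buffer="qikqhyq" (len 7), cursors c1@1 c2@4 c4@5 c3@7, authorship 1..2..3
After op 3 (insert('q')): buffer="qqikqqhqyqq" (len 11), cursors c1@2 c2@6 c4@8 c3@11, authorship 11..22.4.33
After op 4 (move_left): buffer="qqikqqhqyqq" (len 11), cursors c1@1 c2@5 c4@7 c3@10, authorship 11..22.4.33
After op 5 (insert('i')): buffer="qiqikqiqhiqyqiq" (len 15), cursors c1@2 c2@7 c4@10 c3@14, authorship 111..222.44.333

Answer: qiqikqiqhiqyqiq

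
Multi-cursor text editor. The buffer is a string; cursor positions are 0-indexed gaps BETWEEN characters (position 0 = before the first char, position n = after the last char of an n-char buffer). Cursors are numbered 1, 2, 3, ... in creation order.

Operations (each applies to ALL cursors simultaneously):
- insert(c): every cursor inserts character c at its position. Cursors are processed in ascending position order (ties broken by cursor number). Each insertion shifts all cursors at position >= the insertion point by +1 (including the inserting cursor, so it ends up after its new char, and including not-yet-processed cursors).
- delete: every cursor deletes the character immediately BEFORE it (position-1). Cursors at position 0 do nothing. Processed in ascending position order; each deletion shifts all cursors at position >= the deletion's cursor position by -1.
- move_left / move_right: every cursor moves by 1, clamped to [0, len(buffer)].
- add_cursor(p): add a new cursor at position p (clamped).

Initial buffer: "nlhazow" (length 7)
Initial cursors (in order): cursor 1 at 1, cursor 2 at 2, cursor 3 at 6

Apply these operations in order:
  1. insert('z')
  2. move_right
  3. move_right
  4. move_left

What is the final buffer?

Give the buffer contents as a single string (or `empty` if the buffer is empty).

Answer: nzlzhazozw

Derivation:
After op 1 (insert('z')): buffer="nzlzhazozw" (len 10), cursors c1@2 c2@4 c3@9, authorship .1.2....3.
After op 2 (move_right): buffer="nzlzhazozw" (len 10), cursors c1@3 c2@5 c3@10, authorship .1.2....3.
After op 3 (move_right): buffer="nzlzhazozw" (len 10), cursors c1@4 c2@6 c3@10, authorship .1.2....3.
After op 4 (move_left): buffer="nzlzhazozw" (len 10), cursors c1@3 c2@5 c3@9, authorship .1.2....3.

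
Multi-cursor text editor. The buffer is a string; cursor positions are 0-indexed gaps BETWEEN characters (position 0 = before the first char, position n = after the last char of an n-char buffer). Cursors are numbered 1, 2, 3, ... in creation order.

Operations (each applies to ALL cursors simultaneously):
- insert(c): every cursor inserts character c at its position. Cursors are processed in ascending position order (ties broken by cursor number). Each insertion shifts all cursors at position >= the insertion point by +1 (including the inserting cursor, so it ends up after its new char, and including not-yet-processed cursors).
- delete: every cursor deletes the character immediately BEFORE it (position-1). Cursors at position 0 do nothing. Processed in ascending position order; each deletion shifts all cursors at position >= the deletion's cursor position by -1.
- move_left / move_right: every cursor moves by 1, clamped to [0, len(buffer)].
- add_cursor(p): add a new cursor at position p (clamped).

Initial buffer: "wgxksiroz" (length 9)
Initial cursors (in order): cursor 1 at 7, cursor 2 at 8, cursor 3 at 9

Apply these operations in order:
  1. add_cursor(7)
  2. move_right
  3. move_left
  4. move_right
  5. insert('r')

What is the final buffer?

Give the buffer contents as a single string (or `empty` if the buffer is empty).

Answer: wgxksirorrzrr

Derivation:
After op 1 (add_cursor(7)): buffer="wgxksiroz" (len 9), cursors c1@7 c4@7 c2@8 c3@9, authorship .........
After op 2 (move_right): buffer="wgxksiroz" (len 9), cursors c1@8 c4@8 c2@9 c3@9, authorship .........
After op 3 (move_left): buffer="wgxksiroz" (len 9), cursors c1@7 c4@7 c2@8 c3@8, authorship .........
After op 4 (move_right): buffer="wgxksiroz" (len 9), cursors c1@8 c4@8 c2@9 c3@9, authorship .........
After op 5 (insert('r')): buffer="wgxksirorrzrr" (len 13), cursors c1@10 c4@10 c2@13 c3@13, authorship ........14.23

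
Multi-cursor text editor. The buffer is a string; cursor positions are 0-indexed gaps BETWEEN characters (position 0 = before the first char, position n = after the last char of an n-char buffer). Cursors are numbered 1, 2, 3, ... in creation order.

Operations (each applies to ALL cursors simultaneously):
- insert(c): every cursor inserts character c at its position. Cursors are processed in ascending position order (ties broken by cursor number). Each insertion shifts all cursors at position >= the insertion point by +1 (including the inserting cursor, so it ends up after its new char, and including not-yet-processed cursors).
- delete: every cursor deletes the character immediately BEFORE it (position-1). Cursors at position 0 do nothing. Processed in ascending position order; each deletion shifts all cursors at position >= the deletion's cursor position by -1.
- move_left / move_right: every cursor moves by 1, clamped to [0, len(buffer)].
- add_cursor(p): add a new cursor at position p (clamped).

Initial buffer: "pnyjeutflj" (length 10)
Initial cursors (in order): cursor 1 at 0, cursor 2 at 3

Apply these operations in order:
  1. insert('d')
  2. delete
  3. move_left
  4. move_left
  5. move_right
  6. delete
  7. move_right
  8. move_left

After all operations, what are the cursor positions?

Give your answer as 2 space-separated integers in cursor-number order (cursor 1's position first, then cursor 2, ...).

After op 1 (insert('d')): buffer="dpnydjeutflj" (len 12), cursors c1@1 c2@5, authorship 1...2.......
After op 2 (delete): buffer="pnyjeutflj" (len 10), cursors c1@0 c2@3, authorship ..........
After op 3 (move_left): buffer="pnyjeutflj" (len 10), cursors c1@0 c2@2, authorship ..........
After op 4 (move_left): buffer="pnyjeutflj" (len 10), cursors c1@0 c2@1, authorship ..........
After op 5 (move_right): buffer="pnyjeutflj" (len 10), cursors c1@1 c2@2, authorship ..........
After op 6 (delete): buffer="yjeutflj" (len 8), cursors c1@0 c2@0, authorship ........
After op 7 (move_right): buffer="yjeutflj" (len 8), cursors c1@1 c2@1, authorship ........
After op 8 (move_left): buffer="yjeutflj" (len 8), cursors c1@0 c2@0, authorship ........

Answer: 0 0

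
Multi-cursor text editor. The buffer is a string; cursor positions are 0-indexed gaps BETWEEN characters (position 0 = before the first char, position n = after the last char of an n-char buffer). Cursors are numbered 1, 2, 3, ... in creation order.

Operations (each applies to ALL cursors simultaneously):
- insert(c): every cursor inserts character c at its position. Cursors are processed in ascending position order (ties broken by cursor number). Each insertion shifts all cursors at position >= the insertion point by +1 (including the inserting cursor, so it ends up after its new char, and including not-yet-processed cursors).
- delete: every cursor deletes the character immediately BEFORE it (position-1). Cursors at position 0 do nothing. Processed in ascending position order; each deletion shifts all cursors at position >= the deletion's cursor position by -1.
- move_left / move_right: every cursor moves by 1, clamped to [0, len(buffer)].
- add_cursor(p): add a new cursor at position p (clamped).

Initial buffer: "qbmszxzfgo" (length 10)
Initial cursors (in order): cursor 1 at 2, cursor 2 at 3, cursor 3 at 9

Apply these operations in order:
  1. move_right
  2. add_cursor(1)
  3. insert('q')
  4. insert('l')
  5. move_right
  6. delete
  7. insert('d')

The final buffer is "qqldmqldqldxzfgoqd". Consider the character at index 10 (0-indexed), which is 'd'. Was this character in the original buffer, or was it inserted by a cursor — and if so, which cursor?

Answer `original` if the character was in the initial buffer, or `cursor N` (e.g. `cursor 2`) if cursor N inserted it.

After op 1 (move_right): buffer="qbmszxzfgo" (len 10), cursors c1@3 c2@4 c3@10, authorship ..........
After op 2 (add_cursor(1)): buffer="qbmszxzfgo" (len 10), cursors c4@1 c1@3 c2@4 c3@10, authorship ..........
After op 3 (insert('q')): buffer="qqbmqsqzxzfgoq" (len 14), cursors c4@2 c1@5 c2@7 c3@14, authorship .4..1.2......3
After op 4 (insert('l')): buffer="qqlbmqlsqlzxzfgoql" (len 18), cursors c4@3 c1@7 c2@10 c3@18, authorship .44..11.22......33
After op 5 (move_right): buffer="qqlbmqlsqlzxzfgoql" (len 18), cursors c4@4 c1@8 c2@11 c3@18, authorship .44..11.22......33
After op 6 (delete): buffer="qqlmqlqlxzfgoq" (len 14), cursors c4@3 c1@6 c2@8 c3@14, authorship .44.1122.....3
After op 7 (insert('d')): buffer="qqldmqldqldxzfgoqd" (len 18), cursors c4@4 c1@8 c2@11 c3@18, authorship .444.111222.....33
Authorship (.=original, N=cursor N): . 4 4 4 . 1 1 1 2 2 2 . . . . . 3 3
Index 10: author = 2

Answer: cursor 2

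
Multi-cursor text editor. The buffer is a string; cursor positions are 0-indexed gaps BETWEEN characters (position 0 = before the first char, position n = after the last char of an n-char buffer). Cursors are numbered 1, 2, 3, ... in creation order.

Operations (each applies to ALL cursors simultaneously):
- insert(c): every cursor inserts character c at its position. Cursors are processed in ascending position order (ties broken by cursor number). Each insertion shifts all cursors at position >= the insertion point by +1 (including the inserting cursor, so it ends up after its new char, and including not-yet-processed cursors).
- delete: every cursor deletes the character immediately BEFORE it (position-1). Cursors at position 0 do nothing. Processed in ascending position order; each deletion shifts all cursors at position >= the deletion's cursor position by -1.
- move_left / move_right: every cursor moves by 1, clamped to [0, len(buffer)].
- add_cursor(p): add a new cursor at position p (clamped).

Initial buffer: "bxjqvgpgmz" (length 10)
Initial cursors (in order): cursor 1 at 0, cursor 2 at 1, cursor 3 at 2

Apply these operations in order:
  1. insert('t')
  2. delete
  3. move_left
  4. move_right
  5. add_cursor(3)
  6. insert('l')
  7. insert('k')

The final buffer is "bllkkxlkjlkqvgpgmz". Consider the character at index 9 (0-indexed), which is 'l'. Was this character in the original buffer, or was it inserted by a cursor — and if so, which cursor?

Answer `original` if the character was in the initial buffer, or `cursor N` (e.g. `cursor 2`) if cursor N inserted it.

Answer: cursor 4

Derivation:
After op 1 (insert('t')): buffer="tbtxtjqvgpgmz" (len 13), cursors c1@1 c2@3 c3@5, authorship 1.2.3........
After op 2 (delete): buffer="bxjqvgpgmz" (len 10), cursors c1@0 c2@1 c3@2, authorship ..........
After op 3 (move_left): buffer="bxjqvgpgmz" (len 10), cursors c1@0 c2@0 c3@1, authorship ..........
After op 4 (move_right): buffer="bxjqvgpgmz" (len 10), cursors c1@1 c2@1 c3@2, authorship ..........
After op 5 (add_cursor(3)): buffer="bxjqvgpgmz" (len 10), cursors c1@1 c2@1 c3@2 c4@3, authorship ..........
After op 6 (insert('l')): buffer="bllxljlqvgpgmz" (len 14), cursors c1@3 c2@3 c3@5 c4@7, authorship .12.3.4.......
After op 7 (insert('k')): buffer="bllkkxlkjlkqvgpgmz" (len 18), cursors c1@5 c2@5 c3@8 c4@11, authorship .1212.33.44.......
Authorship (.=original, N=cursor N): . 1 2 1 2 . 3 3 . 4 4 . . . . . . .
Index 9: author = 4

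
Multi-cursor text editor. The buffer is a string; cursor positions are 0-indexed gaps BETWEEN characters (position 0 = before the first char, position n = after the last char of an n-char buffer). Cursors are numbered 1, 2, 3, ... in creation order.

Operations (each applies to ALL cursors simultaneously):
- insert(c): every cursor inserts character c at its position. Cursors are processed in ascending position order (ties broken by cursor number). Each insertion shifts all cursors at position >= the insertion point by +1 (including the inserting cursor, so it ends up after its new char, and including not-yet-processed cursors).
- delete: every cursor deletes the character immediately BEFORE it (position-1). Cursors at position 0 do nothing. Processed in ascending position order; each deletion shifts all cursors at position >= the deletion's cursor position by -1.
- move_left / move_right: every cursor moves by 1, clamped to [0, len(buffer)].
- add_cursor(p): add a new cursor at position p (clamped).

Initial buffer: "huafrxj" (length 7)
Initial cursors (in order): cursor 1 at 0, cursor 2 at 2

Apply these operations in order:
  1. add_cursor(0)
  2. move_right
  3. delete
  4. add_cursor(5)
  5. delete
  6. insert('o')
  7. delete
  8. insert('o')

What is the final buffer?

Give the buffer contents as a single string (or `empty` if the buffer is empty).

After op 1 (add_cursor(0)): buffer="huafrxj" (len 7), cursors c1@0 c3@0 c2@2, authorship .......
After op 2 (move_right): buffer="huafrxj" (len 7), cursors c1@1 c3@1 c2@3, authorship .......
After op 3 (delete): buffer="ufrxj" (len 5), cursors c1@0 c3@0 c2@1, authorship .....
After op 4 (add_cursor(5)): buffer="ufrxj" (len 5), cursors c1@0 c3@0 c2@1 c4@5, authorship .....
After op 5 (delete): buffer="frx" (len 3), cursors c1@0 c2@0 c3@0 c4@3, authorship ...
After op 6 (insert('o')): buffer="ooofrxo" (len 7), cursors c1@3 c2@3 c3@3 c4@7, authorship 123...4
After op 7 (delete): buffer="frx" (len 3), cursors c1@0 c2@0 c3@0 c4@3, authorship ...
After op 8 (insert('o')): buffer="ooofrxo" (len 7), cursors c1@3 c2@3 c3@3 c4@7, authorship 123...4

Answer: ooofrxo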